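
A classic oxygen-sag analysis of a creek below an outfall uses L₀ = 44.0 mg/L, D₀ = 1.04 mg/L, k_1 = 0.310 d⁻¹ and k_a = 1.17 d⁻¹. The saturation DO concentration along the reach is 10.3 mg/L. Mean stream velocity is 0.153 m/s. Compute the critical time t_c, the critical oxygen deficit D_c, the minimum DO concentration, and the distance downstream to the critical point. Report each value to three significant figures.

t_c ≈ 1.47 d; D_c ≈ 7.40 mg/L; min DO ≈ 2.90 mg/L; x_c ≈ 19.4 km

t_c = [1/(k_a−k_1)] ln[(k_a/k_1)(1 − D₀(k_a−k_1)/(k_1 L₀))]
= [1/(1.17−0.310)] ln[(1.17/0.310)(1 − 1.04×0.8600/(0.310×44.0))]
= (1/0.8600) ln[3.774 × 0.9344] = 1.163 × ln(3.527) = 1.163 × 1.260 = 1.466 d.
D_c = (k_1/k_a) L₀ e^(−k_1 t_c) = (0.310/1.17) × 44.0 × e^(−0.310×1.466) = 0.2650 × 44.0 × 0.6349 = 7.402 mg/L.
Minimum DO = C_s − D_c = 10.3 − 7.402 = 2.898 mg/L.
x_c = v t_c = 0.153 m/s × 1.466 d × 86400 s/d = 19370 m ≈ 19.4 km.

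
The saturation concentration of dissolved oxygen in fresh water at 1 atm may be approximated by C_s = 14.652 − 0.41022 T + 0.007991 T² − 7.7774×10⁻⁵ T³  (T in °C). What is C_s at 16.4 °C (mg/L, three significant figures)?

C_s = 14.652 − 0.41022×16.4 + 0.007991×16.4² − 7.7774×10⁻⁵×16.4³ = 9.731 mg/L.

C_s ≈ 9.73 mg/L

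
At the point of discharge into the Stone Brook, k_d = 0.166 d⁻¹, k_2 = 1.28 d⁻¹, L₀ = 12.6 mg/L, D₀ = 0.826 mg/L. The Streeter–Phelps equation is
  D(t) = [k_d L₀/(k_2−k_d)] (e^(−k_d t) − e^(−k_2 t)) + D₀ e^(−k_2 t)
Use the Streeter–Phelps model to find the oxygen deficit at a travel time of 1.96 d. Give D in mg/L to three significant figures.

D ≈ 1.27 mg/L

k_d L₀/(k_2−k_d) = 0.166×12.6/(1.28−0.166) = 2.092/1.114 = 1.878 mg/L.
e^(−k_d t) = e^(−0.166×1.960) = 0.7223; e^(−k_2 t) = e^(−1.28×1.960) = 0.08137.
D = 1.878 × (0.7223 − 0.08137) + 0.826 × 0.08137 = 1.203 + 0.06721 = 1.271 mg/L.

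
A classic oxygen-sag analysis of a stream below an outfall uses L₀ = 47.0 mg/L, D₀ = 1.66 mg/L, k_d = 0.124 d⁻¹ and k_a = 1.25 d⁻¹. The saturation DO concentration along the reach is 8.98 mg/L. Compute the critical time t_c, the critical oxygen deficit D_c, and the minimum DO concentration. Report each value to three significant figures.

With k_a/k_d = 10.08 and 1 − D₀(k_a−k_d)/(k_d L₀) = 0.6793,
t_c = ln(10.08 × 0.6793) / (1.25 − 0.124) = ln(6.848) / 1.126 = 1.924/1.126 = 1.709 d.
D_c = (k_d/k_a) L₀ e^(−k_d t_c) = (0.124/1.25) × 47.0 × e^(−0.124×1.709) = 0.09920 × 47.0 × 0.8091 = 3.772 mg/L.
Minimum DO = C_s − D_c = 8.98 − 3.772 = 5.208 mg/L.

t_c ≈ 1.71 d; D_c ≈ 3.77 mg/L; min DO ≈ 5.21 mg/L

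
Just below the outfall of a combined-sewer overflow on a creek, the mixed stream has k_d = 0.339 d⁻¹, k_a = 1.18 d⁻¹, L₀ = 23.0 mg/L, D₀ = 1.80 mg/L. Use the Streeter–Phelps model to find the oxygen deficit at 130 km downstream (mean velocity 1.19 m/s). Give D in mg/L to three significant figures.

Travel time t = x/v = 130 km / (1.19 m/s) = 130000 m / 1.19 m/s = 109200 s = 1.264 d.
k_d L₀/(k_a−k_d) = 0.339×23.0/(1.18−0.339) = 7.797/0.8410 = 9.271 mg/L.
e^(−k_d t) = e^(−0.339×1.264) = 0.6514; e^(−k_a t) = e^(−1.18×1.264) = 0.2249.
D = 9.271 × (0.6514 − 0.2249) + 1.80 × 0.2249 = 3.954 + 0.4049 = 4.359 mg/L.

D ≈ 4.36 mg/L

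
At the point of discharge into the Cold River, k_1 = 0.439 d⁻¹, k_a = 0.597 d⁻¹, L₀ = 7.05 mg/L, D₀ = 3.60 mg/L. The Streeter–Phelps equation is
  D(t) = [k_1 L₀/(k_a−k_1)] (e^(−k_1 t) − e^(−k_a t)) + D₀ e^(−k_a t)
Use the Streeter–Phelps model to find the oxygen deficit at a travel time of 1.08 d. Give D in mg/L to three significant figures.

k_1 L₀/(k_a−k_1) = 0.439×7.05/(0.597−0.439) = 3.095/0.1580 = 19.59 mg/L.
e^(−k_1 t) = e^(−0.439×1.080) = 0.6224; e^(−k_a t) = e^(−0.597×1.080) = 0.5248.
D = 19.59 × (0.6224 − 0.5248) + 3.60 × 0.5248 = 1.913 + 1.889 = 3.802 mg/L.

D ≈ 3.80 mg/L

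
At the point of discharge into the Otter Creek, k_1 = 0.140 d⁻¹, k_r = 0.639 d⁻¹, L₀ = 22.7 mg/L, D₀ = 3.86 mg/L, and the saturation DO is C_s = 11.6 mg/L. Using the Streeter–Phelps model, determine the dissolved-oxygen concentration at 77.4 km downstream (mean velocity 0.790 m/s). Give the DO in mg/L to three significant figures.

Travel time t = x/v = 77.4 km / (0.790 m/s) = 77400 m / 0.790 m/s = 97970 s = 1.134 d.
k_1 L₀/(k_r−k_1) = 0.140×22.7/(0.639−0.140) = 3.178/0.4990 = 6.369 mg/L.
e^(−k_1 t) = e^(−0.140×1.134) = 0.8532; e^(−k_r t) = e^(−0.639×1.134) = 0.4845.
D = 6.369 × (0.8532 − 0.4845) + 3.86 × 0.4845 = 2.348 + 1.870 = 4.218 mg/L.
DO = C_s − D = 11.6 − 4.218 = 7.382 mg/L.

DO ≈ 7.38 mg/L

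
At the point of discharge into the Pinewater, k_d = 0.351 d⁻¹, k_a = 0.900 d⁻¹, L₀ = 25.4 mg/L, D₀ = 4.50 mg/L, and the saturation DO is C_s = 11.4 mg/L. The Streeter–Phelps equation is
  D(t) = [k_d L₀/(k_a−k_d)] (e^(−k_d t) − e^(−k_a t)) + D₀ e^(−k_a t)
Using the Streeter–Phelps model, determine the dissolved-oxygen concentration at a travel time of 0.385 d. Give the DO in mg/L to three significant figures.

DO ≈ 5.51 mg/L

k_d L₀/(k_a−k_d) = 0.351×25.4/(0.900−0.351) = 8.915/0.5490 = 16.24 mg/L.
e^(−k_d t) = e^(−0.351×0.3850) = 0.8736; e^(−k_a t) = e^(−0.900×0.3850) = 0.7072.
D = 16.24 × (0.8736 − 0.7072) + 4.50 × 0.7072 = 2.703 + 3.182 = 5.885 mg/L.
DO = C_s − D = 11.4 − 5.885 = 5.515 mg/L.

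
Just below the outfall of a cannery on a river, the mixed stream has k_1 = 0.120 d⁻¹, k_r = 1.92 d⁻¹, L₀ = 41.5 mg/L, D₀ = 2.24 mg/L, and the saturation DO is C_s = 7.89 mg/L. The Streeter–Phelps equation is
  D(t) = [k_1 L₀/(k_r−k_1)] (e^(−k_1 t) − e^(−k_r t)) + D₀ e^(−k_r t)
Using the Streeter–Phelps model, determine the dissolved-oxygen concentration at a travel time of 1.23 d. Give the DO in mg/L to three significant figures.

DO ≈ 5.55 mg/L

k_1 L₀/(k_r−k_1) = 0.120×41.5/(1.92−0.120) = 4.980/1.800 = 2.767 mg/L.
e^(−k_1 t) = e^(−0.120×1.230) = 0.8628; e^(−k_r t) = e^(−1.92×1.230) = 0.09427.
D = 2.767 × (0.8628 − 0.09427) + 2.24 × 0.09427 = 2.126 + 0.2112 = 2.337 mg/L.
DO = C_s − D = 7.89 − 2.337 = 5.553 mg/L.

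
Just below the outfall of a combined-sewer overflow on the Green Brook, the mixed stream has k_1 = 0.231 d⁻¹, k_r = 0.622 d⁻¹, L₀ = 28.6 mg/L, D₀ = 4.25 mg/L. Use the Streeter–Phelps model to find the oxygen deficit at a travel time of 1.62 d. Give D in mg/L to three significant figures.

D ≈ 7.00 mg/L

k_1 L₀/(k_r−k_1) = 0.231×28.6/(0.622−0.231) = 6.607/0.3910 = 16.90 mg/L.
e^(−k_1 t) = e^(−0.231×1.620) = 0.6878; e^(−k_r t) = e^(−0.622×1.620) = 0.3651.
D = 16.90 × (0.6878 − 0.3651) + 4.25 × 0.3651 = 5.453 + 1.552 = 7.005 mg/L.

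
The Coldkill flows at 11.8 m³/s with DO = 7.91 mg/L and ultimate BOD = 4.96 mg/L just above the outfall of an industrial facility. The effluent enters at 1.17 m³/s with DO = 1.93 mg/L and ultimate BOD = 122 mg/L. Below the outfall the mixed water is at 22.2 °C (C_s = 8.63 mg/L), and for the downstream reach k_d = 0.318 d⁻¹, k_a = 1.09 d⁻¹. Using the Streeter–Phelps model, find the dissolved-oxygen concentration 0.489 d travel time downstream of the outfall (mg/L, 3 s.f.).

DO ≈ 6.17 mg/L

Mixed DO = (11.8×7.91 + 1.17×1.93)/(11.8+1.17) = 95.60/12.97 = 7.371 mg/L.
Mixed L₀ = (11.8×4.96 + 1.17×122)/(12.97) = 201.3/12.97 = 15.52 mg/L.
Initial deficit D₀ = C_s − DO₀ = 8.63 − 7.371 = 1.259 mg/L.
D(0.489) = [0.318×15.52/(1.09−0.318)](e^(−0.318×0.489) − e^(−1.09×0.489)) + 1.259 e^(−1.09×0.489)
= 6.392 × (0.8560 − 0.5868) + 1.259 × 0.5868 = 2.460 mg/L.
DO = 8.63 − 2.460 = 6.170 mg/L.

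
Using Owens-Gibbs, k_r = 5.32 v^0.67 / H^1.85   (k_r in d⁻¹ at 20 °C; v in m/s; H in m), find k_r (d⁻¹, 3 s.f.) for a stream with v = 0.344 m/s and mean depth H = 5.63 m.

k_r = 5.32 × 0.344^0.67 / 5.63^1.85 = 5.32 × 0.4892 / 24.46 = 0.1064 d⁻¹.

k_r ≈ 0.106 d⁻¹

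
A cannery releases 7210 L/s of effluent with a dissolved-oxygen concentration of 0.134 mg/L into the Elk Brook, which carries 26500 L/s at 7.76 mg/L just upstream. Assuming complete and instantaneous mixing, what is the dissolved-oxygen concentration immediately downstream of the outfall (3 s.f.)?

6.13 mg/L

Flow-weighted mixing: C = (Q_r C_r + Q_w C_w)/(Q_r + Q_w)
= (26500×7.76 + 7210×0.134)/(26500 + 7210) = 206600/33710 = 6.129 mg/L.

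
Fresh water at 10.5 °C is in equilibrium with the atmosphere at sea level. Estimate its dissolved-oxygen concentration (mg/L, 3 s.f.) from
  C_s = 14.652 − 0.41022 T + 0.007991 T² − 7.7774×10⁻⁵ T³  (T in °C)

C_s ≈ 11.1 mg/L

C_s = 14.652 − 0.41022×10.5 + 0.007991×10.5² − 7.7774×10⁻⁵×10.5³ = 11.14 mg/L.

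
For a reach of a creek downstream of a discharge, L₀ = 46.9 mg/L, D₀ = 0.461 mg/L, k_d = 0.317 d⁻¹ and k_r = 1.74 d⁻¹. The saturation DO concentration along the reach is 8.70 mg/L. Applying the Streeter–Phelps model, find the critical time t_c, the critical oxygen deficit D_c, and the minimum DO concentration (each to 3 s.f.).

t_c ≈ 1.16 d; D_c ≈ 5.91 mg/L; min DO ≈ 2.79 mg/L

At the critical point dD/dt = 0, so k_d L₀ e^(−k_d t) = k_r D. Substituting D(t) from the Streeter–Phelps equation and solving for t gives
t_c = ln[(k_r/k_d)(1 − D₀(k_r−k_d)/(k_d L₀))] / (k_r−k_d).
Here k_r−k_d = 1.423 d⁻¹ and 1 − D₀(k_r−k_d)/(k_d L₀) = 1 − 0.461×1.423/(0.317×46.9) = 0.9559, so
t_c = ln(5.489 × 0.9559) / 1.423 = 1.658 / 1.423 = 1.165 d.
D_c = (k_d/k_r) L₀ e^(−k_d t_c) = (0.317/1.74) × 46.9 × e^(−0.317×1.165) = 0.1822 × 46.9 × 0.6912 = 5.906 mg/L.
Minimum DO = C_s − D_c = 8.70 − 5.906 = 2.794 mg/L.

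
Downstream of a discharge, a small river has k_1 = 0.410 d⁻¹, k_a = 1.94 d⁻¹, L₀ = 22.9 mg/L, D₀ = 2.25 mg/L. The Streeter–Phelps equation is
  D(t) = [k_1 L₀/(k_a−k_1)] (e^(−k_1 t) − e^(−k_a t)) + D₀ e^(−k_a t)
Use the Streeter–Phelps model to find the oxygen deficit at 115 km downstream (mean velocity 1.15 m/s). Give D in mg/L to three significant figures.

D ≈ 3.41 mg/L

Travel time t = x/v = 115 km / (1.15 m/s) = 115000 m / 1.15 m/s = 100000 s = 1.157 d.
k_1 L₀/(k_a−k_1) = 0.410×22.9/(1.94−0.410) = 9.389/1.530 = 6.137 mg/L.
e^(−k_1 t) = e^(−0.410×1.157) = 0.6222; e^(−k_a t) = e^(−1.94×1.157) = 0.1059.
D = 6.137 × (0.6222 − 0.1059) + 2.25 × 0.1059 = 3.168 + 0.2382 = 3.406 mg/L.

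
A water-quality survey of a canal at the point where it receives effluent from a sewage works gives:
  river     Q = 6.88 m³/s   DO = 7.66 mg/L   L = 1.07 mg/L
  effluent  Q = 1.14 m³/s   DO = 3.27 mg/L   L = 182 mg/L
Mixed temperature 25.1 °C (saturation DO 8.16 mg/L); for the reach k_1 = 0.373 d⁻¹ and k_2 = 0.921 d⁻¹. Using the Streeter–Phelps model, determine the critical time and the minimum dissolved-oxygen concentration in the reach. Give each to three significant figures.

t_c ≈ 1.53 d; minimum DO ≈ 2.04 mg/L

Mixed DO = (6.88×7.66 + 1.14×3.27)/(6.88+1.14) = 56.43/8.020 = 7.036 mg/L.
Mixed L₀ = (6.88×1.07 + 1.14×182)/(8.020) = 214.8/8.020 = 26.79 mg/L.
Initial deficit D₀ = C_s − DO₀ = 8.16 − 7.036 = 1.124 mg/L.
t_c = (1/0.5480) ln[(0.921/0.373)(1 − 1.124×0.5480/(0.373×26.79))] = 1.825 × ln(2.317) = 1.533 d.
D_c = (0.373/0.921) × 26.79 × e^(−0.373×1.533) = 0.4050 × 26.79 × 0.5644 = 6.124 mg/L.
Minimum DO = 8.16 − 6.124 = 2.036 mg/L.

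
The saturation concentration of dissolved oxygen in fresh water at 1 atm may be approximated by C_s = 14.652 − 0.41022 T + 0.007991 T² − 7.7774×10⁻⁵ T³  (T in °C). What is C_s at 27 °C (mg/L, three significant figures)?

C_s = 14.652 − 0.41022×27 + 0.007991×27² − 7.7774×10⁻⁵×27³ = 7.871 mg/L.

C_s ≈ 7.87 mg/L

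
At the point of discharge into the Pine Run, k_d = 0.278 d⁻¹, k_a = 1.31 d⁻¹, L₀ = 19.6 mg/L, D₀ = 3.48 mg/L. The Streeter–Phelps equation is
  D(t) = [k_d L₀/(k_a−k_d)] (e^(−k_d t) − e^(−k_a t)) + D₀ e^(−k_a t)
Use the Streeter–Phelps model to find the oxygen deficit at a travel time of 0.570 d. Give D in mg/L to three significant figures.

k_d L₀/(k_a−k_d) = 0.278×19.6/(1.31−0.278) = 5.449/1.032 = 5.280 mg/L.
e^(−k_d t) = e^(−0.278×0.5700) = 0.8535; e^(−k_a t) = e^(−1.31×0.5700) = 0.4739.
D = 5.280 × (0.8535 − 0.4739) + 3.48 × 0.4739 = 2.004 + 1.649 = 3.653 mg/L.

D ≈ 3.65 mg/L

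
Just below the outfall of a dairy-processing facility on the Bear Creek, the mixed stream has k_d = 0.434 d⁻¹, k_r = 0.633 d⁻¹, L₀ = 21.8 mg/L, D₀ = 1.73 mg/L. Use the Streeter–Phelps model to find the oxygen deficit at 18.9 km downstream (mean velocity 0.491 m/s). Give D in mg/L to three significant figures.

Travel time t = x/v = 18.9 km / (0.491 m/s) = 18900 m / 0.491 m/s = 38490 s = 0.4455 d.
k_d L₀/(k_r−k_d) = 0.434×21.8/(0.633−0.434) = 9.461/0.1990 = 47.54 mg/L.
e^(−k_d t) = e^(−0.434×0.4455) = 0.8242; e^(−k_r t) = e^(−0.633×0.4455) = 0.7543.
D = 47.54 × (0.8242 − 0.7543) + 1.73 × 0.7543 = 3.325 + 1.305 = 4.629 mg/L.

D ≈ 4.63 mg/L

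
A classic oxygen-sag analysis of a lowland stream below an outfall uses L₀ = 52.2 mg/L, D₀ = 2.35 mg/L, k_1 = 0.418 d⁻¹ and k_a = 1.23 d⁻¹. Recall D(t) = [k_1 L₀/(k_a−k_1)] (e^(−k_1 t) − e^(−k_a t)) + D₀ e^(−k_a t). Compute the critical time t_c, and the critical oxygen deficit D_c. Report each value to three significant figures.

t_c = [1/(k_a−k_1)] ln[(k_a/k_1)(1 − D₀(k_a−k_1)/(k_1 L₀))]
= [1/(1.23−0.418)] ln[(1.23/0.418)(1 − 2.35×0.8120/(0.418×52.2))]
= (1/0.8120) ln[2.943 × 0.9125] = 1.232 × ln(2.685) = 1.232 × 0.9878 = 1.216 d.
D_c = (k_1/k_a) L₀ e^(−k_1 t_c) = (0.418/1.23) × 52.2 × e^(−0.418×1.216) = 0.3398 × 52.2 × 0.6014 = 10.67 mg/L.

t_c ≈ 1.22 d; D_c ≈ 10.7 mg/L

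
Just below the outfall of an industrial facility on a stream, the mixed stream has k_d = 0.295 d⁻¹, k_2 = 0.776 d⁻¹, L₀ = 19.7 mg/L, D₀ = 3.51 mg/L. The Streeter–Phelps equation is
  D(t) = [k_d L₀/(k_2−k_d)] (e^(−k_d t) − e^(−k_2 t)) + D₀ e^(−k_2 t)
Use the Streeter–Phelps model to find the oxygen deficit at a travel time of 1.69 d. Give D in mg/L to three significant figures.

k_d L₀/(k_2−k_d) = 0.295×19.7/(0.776−0.295) = 5.811/0.4810 = 12.08 mg/L.
e^(−k_d t) = e^(−0.295×1.690) = 0.6074; e^(−k_2 t) = e^(−0.776×1.690) = 0.2694.
D = 12.08 × (0.6074 − 0.2694) + 3.51 × 0.2694 = 4.084 + 0.9457 = 5.029 mg/L.

D ≈ 5.03 mg/L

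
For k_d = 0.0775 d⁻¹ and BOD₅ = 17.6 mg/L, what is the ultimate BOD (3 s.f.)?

L₀ ≈ 54.8 mg/L

BOD₅ = L₀(1 − e^(−5k_d)) ⇒ L₀ = BOD₅ / (1 − e^(−5×0.0775))
= 17.6 / (1 − 0.6788) = 17.6 / 0.3212 = 54.79 mg/L.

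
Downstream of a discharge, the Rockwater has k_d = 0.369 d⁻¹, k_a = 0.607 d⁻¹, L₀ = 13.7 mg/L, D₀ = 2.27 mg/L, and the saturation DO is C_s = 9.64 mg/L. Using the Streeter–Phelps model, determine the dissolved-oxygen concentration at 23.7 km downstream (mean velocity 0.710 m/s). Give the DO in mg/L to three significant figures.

DO ≈ 6.23 mg/L

Travel time t = x/v = 23.7 km / (0.710 m/s) = 23700 m / 0.710 m/s = 33380 s = 0.3863 d.
k_d L₀/(k_a−k_d) = 0.369×13.7/(0.607−0.369) = 5.055/0.2380 = 21.24 mg/L.
e^(−k_d t) = e^(−0.369×0.3863) = 0.8671; e^(−k_a t) = e^(−0.607×0.3863) = 0.7910.
D = 21.24 × (0.8671 − 0.7910) + 2.27 × 0.7910 = 1.618 + 1.795 = 3.414 mg/L.
DO = C_s − D = 9.64 − 3.414 = 6.226 mg/L.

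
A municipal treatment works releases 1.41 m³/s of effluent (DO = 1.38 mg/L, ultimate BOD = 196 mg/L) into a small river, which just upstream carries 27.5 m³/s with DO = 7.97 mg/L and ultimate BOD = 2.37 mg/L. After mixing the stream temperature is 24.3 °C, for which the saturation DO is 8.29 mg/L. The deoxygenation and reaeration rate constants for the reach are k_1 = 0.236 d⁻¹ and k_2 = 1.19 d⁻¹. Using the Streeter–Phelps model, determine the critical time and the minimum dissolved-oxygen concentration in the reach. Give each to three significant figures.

Mixed DO = (27.5×7.97 + 1.41×1.38)/(27.5+1.41) = 221.1/28.91 = 7.649 mg/L.
Mixed L₀ = (27.5×2.37 + 1.41×196)/(28.91) = 341.5/28.91 = 11.81 mg/L.
Initial deficit D₀ = C_s − DO₀ = 8.29 − 7.649 = 0.6414 mg/L.
t_c = (1/0.9540) ln[(1.19/0.236)(1 − 0.6414×0.9540/(0.236×11.81))] = 1.048 × ln(3.936) = 1.436 d.
D_c = (0.236/1.19) × 11.81 × e^(−0.236×1.436) = 0.1983 × 11.81 × 0.7125 = 1.669 mg/L.
Minimum DO = 8.29 − 1.669 = 6.621 mg/L.

t_c ≈ 1.44 d; minimum DO ≈ 6.62 mg/L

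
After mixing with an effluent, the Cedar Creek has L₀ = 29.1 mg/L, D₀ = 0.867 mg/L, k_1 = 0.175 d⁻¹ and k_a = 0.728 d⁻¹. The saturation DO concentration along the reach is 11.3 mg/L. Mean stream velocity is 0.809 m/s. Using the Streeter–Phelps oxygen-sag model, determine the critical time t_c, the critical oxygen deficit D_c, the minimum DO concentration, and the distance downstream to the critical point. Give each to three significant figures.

At the critical point dD/dt = 0, so k_1 L₀ e^(−k_1 t) = k_a D. Substituting D(t) from the Streeter–Phelps equation and solving for t gives
t_c = ln[(k_a/k_1)(1 − D₀(k_a−k_1)/(k_1 L₀))] / (k_a−k_1).
Here k_a−k_1 = 0.5530 d⁻¹ and 1 − D₀(k_a−k_1)/(k_1 L₀) = 1 − 0.867×0.5530/(0.175×29.1) = 0.9059, so
t_c = ln(4.160 × 0.9059) / 0.5530 = 1.327 / 0.5530 = 2.399 d.
L(t_c) = L₀ e^(−k_1 t_c) = 29.1 × 0.6572 = 19.12 mg/L, and at the critical point k_a D_c = k_1 L, so D_c = (0.175/0.728) × 19.12 = 4.597 mg/L.
Minimum DO = C_s − D_c = 11.3 − 4.597 = 6.703 mg/L.
x_c = v t_c = 0.809 m/s × 2.399 d × 86400 s/d = 167700 m ≈ 168 km.

t_c ≈ 2.40 d; D_c ≈ 4.60 mg/L; min DO ≈ 6.70 mg/L; x_c ≈ 168 km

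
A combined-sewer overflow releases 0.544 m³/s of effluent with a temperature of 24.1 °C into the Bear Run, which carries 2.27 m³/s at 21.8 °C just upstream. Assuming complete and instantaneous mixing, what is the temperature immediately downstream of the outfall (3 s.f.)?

Flow-weighted mixing: C = (Q_r C_r + Q_w C_w)/(Q_r + Q_w)
= (2.27×21.8 + 0.544×24.1)/(2.27 + 0.544) = 62.60/2.814 = 22.24 °C.

22.2 °C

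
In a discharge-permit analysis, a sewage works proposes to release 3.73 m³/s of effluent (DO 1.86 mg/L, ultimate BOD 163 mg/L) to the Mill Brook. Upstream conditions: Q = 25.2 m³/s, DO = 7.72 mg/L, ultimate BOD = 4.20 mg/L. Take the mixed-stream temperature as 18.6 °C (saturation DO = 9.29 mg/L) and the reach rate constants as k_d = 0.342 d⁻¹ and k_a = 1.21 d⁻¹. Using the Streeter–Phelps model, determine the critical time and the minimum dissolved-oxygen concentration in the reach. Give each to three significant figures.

t_c ≈ 1.14 d; minimum DO ≈ 4.57 mg/L

Mixed DO = (25.2×7.72 + 3.73×1.86)/(25.2+3.73) = 201.5/28.93 = 6.964 mg/L.
Mixed L₀ = (25.2×4.20 + 3.73×163)/(28.93) = 713.8/28.93 = 24.67 mg/L.
Initial deficit D₀ = C_s − DO₀ = 9.29 − 6.964 = 2.326 mg/L.
t_c = (1/0.8680) ln[(1.21/0.342)(1 − 2.326×0.8680/(0.342×24.67))] = 1.152 × ln(2.692) = 1.141 d.
D_c = (0.342/1.21) × 24.67 × e^(−0.342×1.141) = 0.2826 × 24.67 × 0.6770 = 4.721 mg/L.
Minimum DO = 9.29 − 4.721 = 4.569 mg/L.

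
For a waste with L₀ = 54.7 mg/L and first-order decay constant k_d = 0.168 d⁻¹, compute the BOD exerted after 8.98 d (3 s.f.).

y ≈ 42.6 mg/L

y_t = L₀(1 − e^(−k_d t)) = 54.7 × (1 − e^(−0.168×8.98))
= 54.7 × (1 − 0.2212) = 54.7 × 0.7788 = 42.60 mg/L.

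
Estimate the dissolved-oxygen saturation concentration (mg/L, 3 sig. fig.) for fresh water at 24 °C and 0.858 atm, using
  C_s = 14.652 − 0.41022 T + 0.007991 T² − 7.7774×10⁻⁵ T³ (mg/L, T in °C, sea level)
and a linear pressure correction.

At sea level: C_s = 14.652 − 0.41022×24 + 0.007991×24² − 7.7774×10⁻⁵×24³ = 8.334 mg/L.
Pressure correction: C_s' = 8.334 × 0.858 = 7.151 mg/L.

C_s ≈ 7.15 mg/L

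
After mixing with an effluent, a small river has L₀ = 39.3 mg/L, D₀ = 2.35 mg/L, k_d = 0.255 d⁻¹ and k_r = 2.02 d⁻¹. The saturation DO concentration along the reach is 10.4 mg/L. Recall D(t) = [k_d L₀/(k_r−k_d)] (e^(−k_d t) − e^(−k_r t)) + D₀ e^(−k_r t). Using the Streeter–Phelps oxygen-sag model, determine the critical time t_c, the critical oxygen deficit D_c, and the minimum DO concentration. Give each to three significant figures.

t_c ≈ 0.870 d; D_c ≈ 3.97 mg/L; min DO ≈ 6.43 mg/L

At the critical point dD/dt = 0, so k_d L₀ e^(−k_d t) = k_r D. Substituting D(t) from the Streeter–Phelps equation and solving for t gives
t_c = ln[(k_r/k_d)(1 − D₀(k_r−k_d)/(k_d L₀))] / (k_r−k_d).
Here k_r−k_d = 1.765 d⁻¹ and 1 − D₀(k_r−k_d)/(k_d L₀) = 1 − 2.35×1.765/(0.255×39.3) = 0.5861, so
t_c = ln(7.922 × 0.5861) / 1.765 = 1.535 / 1.765 = 0.8699 d.
L(t_c) = L₀ e^(−k_d t_c) = 39.3 × 0.8011 = 31.48 mg/L, and at the critical point k_r D_c = k_d L, so D_c = (0.255/2.02) × 31.48 = 3.974 mg/L.
Minimum DO = C_s − D_c = 10.4 − 3.974 = 6.426 mg/L.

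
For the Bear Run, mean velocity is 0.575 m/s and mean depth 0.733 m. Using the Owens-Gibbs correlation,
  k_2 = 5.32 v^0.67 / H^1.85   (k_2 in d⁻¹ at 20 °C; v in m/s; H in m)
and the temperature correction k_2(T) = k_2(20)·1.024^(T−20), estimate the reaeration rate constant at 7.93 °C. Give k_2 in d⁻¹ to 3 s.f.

k_2 ≈ 4.90 d⁻¹

k_2(20) = 5.32 × 0.575^0.67 / 0.733^1.85 = 5.32 × 0.6902 / 0.5629 = 6.523 d⁻¹.
k_2(7.93) = 6.523 × 1.024^(7.93−20) = 6.523 × 0.7511 = 4.899 d⁻¹.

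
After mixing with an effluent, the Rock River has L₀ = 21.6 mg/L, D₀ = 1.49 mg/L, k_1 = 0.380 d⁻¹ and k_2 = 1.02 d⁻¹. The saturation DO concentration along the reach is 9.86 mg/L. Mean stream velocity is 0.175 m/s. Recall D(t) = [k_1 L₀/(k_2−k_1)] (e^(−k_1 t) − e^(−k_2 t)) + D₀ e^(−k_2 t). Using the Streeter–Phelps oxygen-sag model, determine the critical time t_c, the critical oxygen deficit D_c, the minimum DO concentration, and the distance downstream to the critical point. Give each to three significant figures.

t_c ≈ 1.35 d; D_c ≈ 4.82 mg/L; min DO ≈ 5.04 mg/L; x_c ≈ 20.4 km

With k_2/k_1 = 2.684 and 1 − D₀(k_2−k_1)/(k_1 L₀) = 0.8838,
t_c = ln(2.684 × 0.8838) / (1.02 − 0.380) = ln(2.372) / 0.6400 = 0.8639/0.6400 = 1.350 d.
D_c = (k_1/k_2) L₀ e^(−k_1 t_c) = (0.380/1.02) × 21.6 × e^(−0.380×1.350) = 0.3725 × 21.6 × 0.5987 = 4.818 mg/L.
Minimum DO = C_s − D_c = 9.86 − 4.818 = 5.042 mg/L.
x_c = v t_c = 0.175 m/s × 1.350 d × 86400 s/d = 20410 m ≈ 20.4 km.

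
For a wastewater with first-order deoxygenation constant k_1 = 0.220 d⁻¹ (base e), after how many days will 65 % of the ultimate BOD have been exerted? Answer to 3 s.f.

y/L₀ = 1 − e^(−k_1 t) = 0.65 ⇒ e^(−k_1 t) = 0.350
t = −ln(0.350) / 0.220 = 1.050 / 0.220 = 4.772 d.

t ≈ 4.77 d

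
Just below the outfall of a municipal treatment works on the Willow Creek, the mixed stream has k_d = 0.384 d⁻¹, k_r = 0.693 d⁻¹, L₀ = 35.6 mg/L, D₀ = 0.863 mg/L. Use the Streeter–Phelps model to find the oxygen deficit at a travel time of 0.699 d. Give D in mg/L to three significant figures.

D ≈ 7.10 mg/L

k_d L₀/(k_r−k_d) = 0.384×35.6/(0.693−0.384) = 13.67/0.3090 = 44.24 mg/L.
e^(−k_d t) = e^(−0.384×0.6990) = 0.7646; e^(−k_r t) = e^(−0.693×0.6990) = 0.6161.
D = 44.24 × (0.7646 − 0.6161) + 0.863 × 0.6161 = 6.571 + 0.5317 = 7.103 mg/L.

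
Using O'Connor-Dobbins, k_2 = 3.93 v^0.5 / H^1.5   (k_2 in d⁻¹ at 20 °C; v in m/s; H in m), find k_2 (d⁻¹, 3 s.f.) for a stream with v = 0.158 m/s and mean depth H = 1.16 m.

k_2 ≈ 1.25 d⁻¹

k_2 = 3.93 × 0.158^0.5 / 1.16^1.5 = 3.93 × 0.3975 / 1.249 = 1.250 d⁻¹.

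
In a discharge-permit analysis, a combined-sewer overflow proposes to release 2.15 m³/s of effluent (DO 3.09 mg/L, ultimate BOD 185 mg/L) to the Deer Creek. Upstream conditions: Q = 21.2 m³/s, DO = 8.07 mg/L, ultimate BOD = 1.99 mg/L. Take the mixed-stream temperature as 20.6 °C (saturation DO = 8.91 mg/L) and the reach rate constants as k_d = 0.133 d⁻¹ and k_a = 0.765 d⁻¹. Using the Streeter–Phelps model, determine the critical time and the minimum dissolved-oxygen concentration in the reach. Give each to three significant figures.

t_c ≈ 2.14 d; minimum DO ≈ 6.45 mg/L

Mixed DO = (21.2×8.07 + 2.15×3.09)/(21.2+2.15) = 177.7/23.35 = 7.611 mg/L.
Mixed L₀ = (21.2×1.99 + 2.15×185)/(23.35) = 439.9/23.35 = 18.84 mg/L.
Initial deficit D₀ = C_s − DO₀ = 8.91 − 7.611 = 1.299 mg/L.
t_c = (1/0.6320) ln[(0.765/0.133)(1 − 1.299×0.6320/(0.133×18.84))] = 1.582 × ln(3.868) = 2.140 d.
D_c = (0.133/0.765) × 18.84 × e^(−0.133×2.140) = 0.1739 × 18.84 × 0.7523 = 2.464 mg/L.
Minimum DO = 8.91 − 2.464 = 6.446 mg/L.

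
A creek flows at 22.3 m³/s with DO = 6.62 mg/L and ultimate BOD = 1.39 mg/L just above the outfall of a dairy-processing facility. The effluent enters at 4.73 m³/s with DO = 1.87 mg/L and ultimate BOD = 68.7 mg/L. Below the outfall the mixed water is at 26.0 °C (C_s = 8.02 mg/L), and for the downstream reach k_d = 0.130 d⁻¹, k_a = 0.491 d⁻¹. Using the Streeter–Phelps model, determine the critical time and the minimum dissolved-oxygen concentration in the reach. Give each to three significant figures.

t_c ≈ 1.92 d; minimum DO ≈ 5.30 mg/L

Mixed DO = (22.3×6.62 + 4.73×1.87)/(22.3+4.73) = 156.5/27.03 = 5.789 mg/L.
Mixed L₀ = (22.3×1.39 + 4.73×68.7)/(27.03) = 355.9/27.03 = 13.17 mg/L.
Initial deficit D₀ = C_s − DO₀ = 8.02 − 5.789 = 2.231 mg/L.
t_c = (1/0.3610) ln[(0.491/0.130)(1 − 2.231×0.3610/(0.130×13.17))] = 2.770 × ln(2.000) = 1.920 d.
D_c = (0.130/0.491) × 13.17 × e^(−0.130×1.920) = 0.2648 × 13.17 × 0.7791 = 2.716 mg/L.
Minimum DO = 8.02 − 2.716 = 5.304 mg/L.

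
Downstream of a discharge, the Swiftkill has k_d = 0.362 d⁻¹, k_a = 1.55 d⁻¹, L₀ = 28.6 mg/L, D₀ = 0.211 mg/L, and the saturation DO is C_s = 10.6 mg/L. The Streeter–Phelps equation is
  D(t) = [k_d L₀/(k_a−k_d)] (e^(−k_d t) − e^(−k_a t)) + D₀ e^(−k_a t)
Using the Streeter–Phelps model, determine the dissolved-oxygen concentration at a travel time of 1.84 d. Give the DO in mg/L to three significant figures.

k_d L₀/(k_a−k_d) = 0.362×28.6/(1.55−0.362) = 10.35/1.188 = 8.715 mg/L.
e^(−k_d t) = e^(−0.362×1.840) = 0.5137; e^(−k_a t) = e^(−1.55×1.840) = 0.05773.
D = 8.715 × (0.5137 − 0.05773) + 0.211 × 0.05773 = 3.974 + 0.01218 = 3.986 mg/L.
DO = C_s − D = 10.6 − 3.986 = 6.614 mg/L.

DO ≈ 6.61 mg/L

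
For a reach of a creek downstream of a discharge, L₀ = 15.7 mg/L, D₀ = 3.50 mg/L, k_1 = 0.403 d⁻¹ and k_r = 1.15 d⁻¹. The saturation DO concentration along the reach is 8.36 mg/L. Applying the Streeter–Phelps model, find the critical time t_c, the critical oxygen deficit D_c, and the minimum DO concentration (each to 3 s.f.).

At the critical point dD/dt = 0, so k_1 L₀ e^(−k_1 t) = k_r D. Substituting D(t) from the Streeter–Phelps equation and solving for t gives
t_c = ln[(k_r/k_1)(1 − D₀(k_r−k_1)/(k_1 L₀))] / (k_r−k_1).
Here k_r−k_1 = 0.7470 d⁻¹ and 1 − D₀(k_r−k_1)/(k_1 L₀) = 1 − 3.50×0.7470/(0.403×15.7) = 0.5868, so
t_c = ln(2.854 × 0.5868) / 0.7470 = 0.5155 / 0.7470 = 0.6901 d.
L(t_c) = L₀ e^(−k_1 t_c) = 15.7 × 0.7572 = 11.89 mg/L, and at the critical point k_r D_c = k_1 L, so D_c = (0.403/1.15) × 11.89 = 4.166 mg/L.
Minimum DO = C_s − D_c = 8.36 − 4.166 = 4.194 mg/L.

t_c ≈ 0.690 d; D_c ≈ 4.17 mg/L; min DO ≈ 4.19 mg/L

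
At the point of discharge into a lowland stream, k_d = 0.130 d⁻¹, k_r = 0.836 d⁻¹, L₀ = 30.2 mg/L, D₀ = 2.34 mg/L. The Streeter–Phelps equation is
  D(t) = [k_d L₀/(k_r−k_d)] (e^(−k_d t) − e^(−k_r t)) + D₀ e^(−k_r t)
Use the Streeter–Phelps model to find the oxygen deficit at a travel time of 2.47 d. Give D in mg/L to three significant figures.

D ≈ 3.63 mg/L

k_d L₀/(k_r−k_d) = 0.130×30.2/(0.836−0.130) = 3.926/0.7060 = 5.561 mg/L.
e^(−k_d t) = e^(−0.130×2.470) = 0.7254; e^(−k_r t) = e^(−0.836×2.470) = 0.1268.
D = 5.561 × (0.7254 − 0.1268) + 2.34 × 0.1268 = 3.328 + 0.2968 = 3.625 mg/L.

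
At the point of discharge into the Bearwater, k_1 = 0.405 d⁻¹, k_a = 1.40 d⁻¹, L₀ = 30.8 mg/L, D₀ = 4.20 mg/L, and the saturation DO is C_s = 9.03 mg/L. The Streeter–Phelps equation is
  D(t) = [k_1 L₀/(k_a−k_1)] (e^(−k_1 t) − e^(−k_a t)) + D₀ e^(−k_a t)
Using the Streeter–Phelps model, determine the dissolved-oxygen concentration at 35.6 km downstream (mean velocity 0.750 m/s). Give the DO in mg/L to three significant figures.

Travel time t = x/v = 35.6 km / (0.750 m/s) = 35600 m / 0.750 m/s = 47470 s = 0.5494 d.
k_1 L₀/(k_a−k_1) = 0.405×30.8/(1.40−0.405) = 12.47/0.9950 = 12.54 mg/L.
e^(−k_1 t) = e^(−0.405×0.5494) = 0.8005; e^(−k_a t) = e^(−1.40×0.5494) = 0.4634.
D = 12.54 × (0.8005 − 0.4634) + 4.20 × 0.4634 = 4.226 + 1.946 = 6.172 mg/L.
DO = C_s − D = 9.03 − 6.172 = 2.858 mg/L.

DO ≈ 2.86 mg/L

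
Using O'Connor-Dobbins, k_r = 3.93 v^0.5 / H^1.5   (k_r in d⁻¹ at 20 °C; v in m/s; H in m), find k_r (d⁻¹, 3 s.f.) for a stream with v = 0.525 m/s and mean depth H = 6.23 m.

k_r = 3.93 × 0.525^0.5 / 6.23^1.5 = 3.93 × 0.7246 / 15.55 = 0.1831 d⁻¹.

k_r ≈ 0.183 d⁻¹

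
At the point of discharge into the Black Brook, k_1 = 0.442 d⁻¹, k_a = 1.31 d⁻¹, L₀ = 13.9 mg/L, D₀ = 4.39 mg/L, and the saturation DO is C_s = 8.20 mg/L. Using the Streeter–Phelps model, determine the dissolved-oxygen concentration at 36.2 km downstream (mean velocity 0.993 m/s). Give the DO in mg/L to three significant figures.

Travel time t = x/v = 36.2 km / (0.993 m/s) = 36200 m / 0.993 m/s = 36460 s = 0.4219 d.
k_1 L₀/(k_a−k_1) = 0.442×13.9/(1.31−0.442) = 6.144/0.8680 = 7.078 mg/L.
e^(−k_1 t) = e^(−0.442×0.4219) = 0.8299; e^(−k_a t) = e^(−1.31×0.4219) = 0.5754.
D = 7.078 × (0.8299 − 0.5754) + 4.39 × 0.5754 = 1.801 + 2.526 = 4.327 mg/L.
DO = C_s − D = 8.20 − 4.327 = 3.873 mg/L.

DO ≈ 3.87 mg/L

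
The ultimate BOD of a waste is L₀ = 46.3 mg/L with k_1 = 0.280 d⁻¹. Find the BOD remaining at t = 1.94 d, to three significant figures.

L_t = L₀ e^(−k_1 t) = 46.3 × e^(−0.280×1.94) = 46.3 × 0.5809 = 26.90 mg/L.

L ≈ 26.9 mg/L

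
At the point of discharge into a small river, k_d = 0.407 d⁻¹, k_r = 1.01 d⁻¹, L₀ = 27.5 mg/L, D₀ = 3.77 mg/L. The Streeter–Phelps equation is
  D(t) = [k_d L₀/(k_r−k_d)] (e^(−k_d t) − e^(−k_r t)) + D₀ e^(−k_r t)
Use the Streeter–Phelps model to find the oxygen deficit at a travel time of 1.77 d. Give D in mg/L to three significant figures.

k_d L₀/(k_r−k_d) = 0.407×27.5/(1.01−0.407) = 11.19/0.6030 = 18.56 mg/L.
e^(−k_d t) = e^(−0.407×1.770) = 0.4866; e^(−k_r t) = e^(−1.01×1.770) = 0.1673.
D = 18.56 × (0.4866 − 0.1673) + 3.77 × 0.1673 = 5.925 + 0.6309 = 6.556 mg/L.

D ≈ 6.56 mg/L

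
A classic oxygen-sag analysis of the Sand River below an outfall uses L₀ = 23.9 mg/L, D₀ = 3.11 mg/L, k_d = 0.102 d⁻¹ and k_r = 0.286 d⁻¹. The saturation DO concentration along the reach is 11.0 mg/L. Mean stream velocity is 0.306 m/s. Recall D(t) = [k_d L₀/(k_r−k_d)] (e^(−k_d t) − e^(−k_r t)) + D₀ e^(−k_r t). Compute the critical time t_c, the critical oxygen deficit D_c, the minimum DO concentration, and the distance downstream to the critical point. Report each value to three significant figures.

t_c ≈ 4.15 d; D_c ≈ 5.58 mg/L; min DO ≈ 5.42 mg/L; x_c ≈ 110 km

With k_r/k_d = 2.804 and 1 − D₀(k_r−k_d)/(k_d L₀) = 0.7653,
t_c = ln(2.804 × 0.7653) / (0.286 − 0.102) = ln(2.146) / 0.1840 = 0.7635/0.1840 = 4.149 d.
D_c = (k_d/k_r) L₀ e^(−k_d t_c) = (0.102/0.286) × 23.9 × e^(−0.102×4.149) = 0.3566 × 23.9 × 0.6549 = 5.582 mg/L.
Minimum DO = C_s − D_c = 11.0 − 5.582 = 5.418 mg/L.
x_c = v t_c = 0.306 m/s × 4.149 d × 86400 s/d = 109700 m ≈ 110 km.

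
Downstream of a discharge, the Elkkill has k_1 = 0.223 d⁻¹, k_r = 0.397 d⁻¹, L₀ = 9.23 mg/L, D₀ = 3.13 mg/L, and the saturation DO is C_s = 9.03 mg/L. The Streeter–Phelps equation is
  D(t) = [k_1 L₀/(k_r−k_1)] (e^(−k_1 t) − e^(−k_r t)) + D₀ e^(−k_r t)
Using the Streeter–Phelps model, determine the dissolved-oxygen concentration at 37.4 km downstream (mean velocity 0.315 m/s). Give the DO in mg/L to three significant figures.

Travel time t = x/v = 37.4 km / (0.315 m/s) = 37400 m / 0.315 m/s = 118700 s = 1.374 d.
k_1 L₀/(k_r−k_1) = 0.223×9.23/(0.397−0.223) = 2.058/0.1740 = 11.83 mg/L.
e^(−k_1 t) = e^(−0.223×1.374) = 0.7361; e^(−k_r t) = e^(−0.397×1.374) = 0.5795.
D = 11.83 × (0.7361 − 0.5795) + 3.13 × 0.5795 = 1.852 + 1.814 = 3.666 mg/L.
DO = C_s − D = 9.03 − 3.666 = 5.364 mg/L.

DO ≈ 5.36 mg/L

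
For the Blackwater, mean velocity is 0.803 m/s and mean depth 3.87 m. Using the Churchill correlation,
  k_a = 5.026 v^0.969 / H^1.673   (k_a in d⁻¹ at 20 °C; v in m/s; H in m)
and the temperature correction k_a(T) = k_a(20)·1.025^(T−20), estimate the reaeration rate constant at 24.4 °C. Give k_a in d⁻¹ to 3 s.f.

k_a(20) = 5.026 × 0.803^0.969 / 3.87^1.673 = 5.026 × 0.8085 / 9.621 = 0.4223 d⁻¹.
k_a(24.4) = 0.4223 × 1.025^(24.4−20) = 0.4223 × 1.115 = 0.4708 d⁻¹.

k_a ≈ 0.471 d⁻¹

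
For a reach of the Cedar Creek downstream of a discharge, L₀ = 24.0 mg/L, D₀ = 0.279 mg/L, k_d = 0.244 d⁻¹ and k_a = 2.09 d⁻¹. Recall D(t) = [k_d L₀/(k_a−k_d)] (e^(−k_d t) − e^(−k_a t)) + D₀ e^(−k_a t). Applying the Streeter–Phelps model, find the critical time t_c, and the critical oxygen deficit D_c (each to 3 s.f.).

t_c = [1/(k_a−k_d)] ln[(k_a/k_d)(1 − D₀(k_a−k_d)/(k_d L₀))]
= [1/(2.09−0.244)] ln[(2.09/0.244)(1 − 0.279×1.846/(0.244×24.0))]
= (1/1.846) ln[8.566 × 0.9121] = 0.5417 × ln(7.812) = 0.5417 × 2.056 = 1.114 d.
L(t_c) = L₀ e^(−k_d t_c) = 24.0 × 0.7621 = 18.29 mg/L, and at the critical point k_a D_c = k_d L, so D_c = (0.244/2.09) × 18.29 = 2.135 mg/L.

t_c ≈ 1.11 d; D_c ≈ 2.14 mg/L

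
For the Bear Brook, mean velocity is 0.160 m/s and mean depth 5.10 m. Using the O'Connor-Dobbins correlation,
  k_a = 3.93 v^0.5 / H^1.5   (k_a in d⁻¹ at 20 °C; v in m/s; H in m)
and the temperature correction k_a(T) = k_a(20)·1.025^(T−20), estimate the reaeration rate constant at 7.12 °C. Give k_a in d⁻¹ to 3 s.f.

k_a(20) = 3.93 × 0.160^0.5 / 5.10^1.5 = 3.93 × 0.4000 / 11.52 = 0.1365 d⁻¹.
k_a(7.12) = 0.1365 × 1.025^(7.12−20) = 0.1365 × 0.7276 = 0.09931 d⁻¹.

k_a ≈ 0.0993 d⁻¹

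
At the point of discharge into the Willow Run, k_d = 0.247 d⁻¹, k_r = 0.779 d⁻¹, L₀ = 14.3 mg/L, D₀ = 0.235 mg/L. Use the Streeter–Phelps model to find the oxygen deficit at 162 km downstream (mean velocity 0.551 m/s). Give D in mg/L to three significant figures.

Travel time t = x/v = 162 km / (0.551 m/s) = 162000 m / 0.551 m/s = 294000 s = 3.403 d.
k_d L₀/(k_r−k_d) = 0.247×14.3/(0.779−0.247) = 3.532/0.5320 = 6.639 mg/L.
e^(−k_d t) = e^(−0.247×3.403) = 0.4315; e^(−k_r t) = e^(−0.779×3.403) = 0.07059.
D = 6.639 × (0.4315 − 0.07059) + 0.235 × 0.07059 = 2.396 + 0.01659 = 2.413 mg/L.

D ≈ 2.41 mg/L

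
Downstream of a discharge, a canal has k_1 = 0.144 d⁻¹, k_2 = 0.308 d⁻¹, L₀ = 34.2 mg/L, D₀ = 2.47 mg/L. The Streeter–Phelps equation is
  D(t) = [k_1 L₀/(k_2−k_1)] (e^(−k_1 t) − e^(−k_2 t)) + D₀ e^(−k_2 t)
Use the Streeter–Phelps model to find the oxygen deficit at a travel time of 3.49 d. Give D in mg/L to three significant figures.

D ≈ 8.76 mg/L

k_1 L₀/(k_2−k_1) = 0.144×34.2/(0.308−0.144) = 4.925/0.1640 = 30.03 mg/L.
e^(−k_1 t) = e^(−0.144×3.490) = 0.6050; e^(−k_2 t) = e^(−0.308×3.490) = 0.3413.
D = 30.03 × (0.6050 − 0.3413) + 2.47 × 0.3413 = 7.917 + 0.8431 = 8.760 mg/L.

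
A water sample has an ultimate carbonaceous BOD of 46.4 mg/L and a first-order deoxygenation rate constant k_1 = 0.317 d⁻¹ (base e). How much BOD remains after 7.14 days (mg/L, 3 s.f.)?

L ≈ 4.83 mg/L

L_t = L₀ e^(−k_1 t) = 46.4 × e^(−0.317×7.14) = 46.4 × 0.1040 = 4.826 mg/L.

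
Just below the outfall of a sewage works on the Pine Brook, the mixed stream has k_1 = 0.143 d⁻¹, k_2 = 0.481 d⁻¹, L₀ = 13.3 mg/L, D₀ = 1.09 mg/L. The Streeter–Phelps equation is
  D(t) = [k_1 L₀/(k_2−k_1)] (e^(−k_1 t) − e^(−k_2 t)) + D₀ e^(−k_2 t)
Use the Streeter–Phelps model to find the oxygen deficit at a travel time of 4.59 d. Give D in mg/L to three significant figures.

D ≈ 2.42 mg/L

k_1 L₀/(k_2−k_1) = 0.143×13.3/(0.481−0.143) = 1.902/0.3380 = 5.627 mg/L.
e^(−k_1 t) = e^(−0.143×4.590) = 0.5187; e^(−k_2 t) = e^(−0.481×4.590) = 0.1099.
D = 5.627 × (0.5187 − 0.1099) + 1.09 × 0.1099 = 2.300 + 0.1198 = 2.420 mg/L.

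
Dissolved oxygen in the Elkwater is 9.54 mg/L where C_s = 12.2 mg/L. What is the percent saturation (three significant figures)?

78.2 % saturation

% saturation = C/C_s × 100 = 9.54/12.2 × 100 = 78.2 %.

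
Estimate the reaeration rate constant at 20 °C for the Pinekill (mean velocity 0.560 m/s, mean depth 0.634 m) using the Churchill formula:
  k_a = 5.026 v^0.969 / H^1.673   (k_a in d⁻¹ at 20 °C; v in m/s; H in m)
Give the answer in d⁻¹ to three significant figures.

k_a ≈ 6.14 d⁻¹

k_a = 5.026 × 0.560^0.969 / 0.634^1.673 = 5.026 × 0.5702 / 0.4665 = 6.142 d⁻¹.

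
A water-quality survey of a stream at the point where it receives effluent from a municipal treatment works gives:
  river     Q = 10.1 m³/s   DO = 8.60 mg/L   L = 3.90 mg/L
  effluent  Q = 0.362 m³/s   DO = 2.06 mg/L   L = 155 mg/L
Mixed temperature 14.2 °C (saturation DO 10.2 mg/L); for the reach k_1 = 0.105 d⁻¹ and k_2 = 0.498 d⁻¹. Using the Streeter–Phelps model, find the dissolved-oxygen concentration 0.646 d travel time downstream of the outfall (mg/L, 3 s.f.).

Mixed DO = (10.1×8.60 + 0.362×2.06)/(10.1+0.362) = 87.61/10.46 = 8.374 mg/L.
Mixed L₀ = (10.1×3.90 + 0.362×155)/(10.46) = 95.50/10.46 = 9.128 mg/L.
Initial deficit D₀ = C_s − DO₀ = 10.2 − 8.374 = 1.826 mg/L.
D(0.646) = [0.105×9.128/(0.498−0.105)](e^(−0.105×0.646) − e^(−0.498×0.646)) + 1.826 e^(−0.498×0.646)
= 2.439 × (0.9344 − 0.7249) + 1.826 × 0.7249 = 1.835 mg/L.
DO = 10.2 − 1.835 = 8.365 mg/L.

DO ≈ 8.37 mg/L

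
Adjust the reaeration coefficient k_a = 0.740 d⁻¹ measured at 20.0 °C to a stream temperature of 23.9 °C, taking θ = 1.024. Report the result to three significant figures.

k_a(T₂) = k_a(T₁) · θ^(T₂−T₁) = 0.740 × 1.024^(23.9−20.0)
= 0.740 × 1.024^3.90 = 0.740 × 1.097 = 0.8117 d⁻¹.

k_a ≈ 0.812 d⁻¹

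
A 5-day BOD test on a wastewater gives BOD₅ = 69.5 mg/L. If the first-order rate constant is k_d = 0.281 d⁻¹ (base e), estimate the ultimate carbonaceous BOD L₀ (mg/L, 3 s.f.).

L₀ ≈ 92.1 mg/L

BOD₅ = L₀(1 − e^(−5k_d)) ⇒ L₀ = BOD₅ / (1 − e^(−5×0.281))
= 69.5 / (1 − 0.2454) = 69.5 / 0.7546 = 92.10 mg/L.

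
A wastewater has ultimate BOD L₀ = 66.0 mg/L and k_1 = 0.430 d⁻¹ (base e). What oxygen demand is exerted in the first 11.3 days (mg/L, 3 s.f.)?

y_t = L₀(1 − e^(−k_1 t)) = 66.0 × (1 − e^(−0.430×11.3))
= 66.0 × (1 − 0.007758) = 66.0 × 0.9922 = 65.49 mg/L.

y ≈ 65.5 mg/L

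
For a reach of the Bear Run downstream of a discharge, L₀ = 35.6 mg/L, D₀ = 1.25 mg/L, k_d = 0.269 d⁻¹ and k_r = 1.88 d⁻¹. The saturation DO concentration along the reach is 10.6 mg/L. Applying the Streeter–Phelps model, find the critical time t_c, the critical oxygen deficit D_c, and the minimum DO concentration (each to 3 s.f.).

t_c = [1/(k_r−k_d)] ln[(k_r/k_d)(1 − D₀(k_r−k_d)/(k_d L₀))]
= [1/(1.88−0.269)] ln[(1.88/0.269)(1 − 1.25×1.611/(0.269×35.6))]
= (1/1.611) ln[6.989 × 0.7897] = 0.6207 × ln(5.519) = 0.6207 × 1.708 = 1.060 d.
L(t_c) = L₀ e^(−k_d t_c) = 35.6 × 0.7518 = 26.77 mg/L, and at the critical point k_r D_c = k_d L, so D_c = (0.269/1.88) × 26.77 = 3.830 mg/L.
Minimum DO = C_s − D_c = 10.6 − 3.830 = 6.770 mg/L.

t_c ≈ 1.06 d; D_c ≈ 3.83 mg/L; min DO ≈ 6.77 mg/L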